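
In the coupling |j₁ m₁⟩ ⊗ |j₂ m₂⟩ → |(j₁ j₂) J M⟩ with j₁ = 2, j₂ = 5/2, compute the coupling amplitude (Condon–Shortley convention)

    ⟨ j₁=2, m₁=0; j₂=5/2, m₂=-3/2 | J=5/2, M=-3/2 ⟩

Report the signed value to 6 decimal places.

triangle: 2!*2!*3!/8! = 24/40320
(j±m)!: 2!*2!*1!*4!*1!*4! = 2304
prefactor² = (2J+1)*Δ*N² = 288/35
  k=0: +1/(0!*2!*2!*1!*0!*2!) = 1/8
  k=1: −1/(1!*1!*1!*0!*1!*3!) = -1/6
Σ = -1/24  ⇒  CG² = 288/35*(-1/24)² = 1/70
CG = −√(1/70) = -0.119523

−√(1/70) ≈ -0.119523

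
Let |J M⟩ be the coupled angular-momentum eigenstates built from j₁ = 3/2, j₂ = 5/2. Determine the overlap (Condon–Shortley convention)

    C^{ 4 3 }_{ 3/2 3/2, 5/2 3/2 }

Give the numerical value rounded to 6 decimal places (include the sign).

triangle: 0!*3!*5!/9! = 720/362880
(j±m)!: 3!*0!*4!*1!*7!*1! = 725760
prefactor² = (2J+1)*Δ*N² = 12960
  k=0: +1/(0!*0!*0!*4!*3!*1!) = 1/144
Σ = 1/144  ⇒  CG² = 12960*1/144² = 5/8
CG = +√(5/8) = +0.790569

+0.790569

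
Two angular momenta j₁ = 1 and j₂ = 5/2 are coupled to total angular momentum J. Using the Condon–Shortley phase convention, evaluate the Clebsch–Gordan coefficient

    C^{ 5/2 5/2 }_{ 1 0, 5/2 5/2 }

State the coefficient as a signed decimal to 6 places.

triangle: 1!×1!×4!/7! = 24/5040
(j±m)!: 1!×1!×5!×0!×5!×0! = 14400
prefactor² = (2J+1)×Δ×N² = 2880/7
  k=1: −1/(1!×0!×0!×4!×1!×0!) = -1/24
Σ = -1/24  ⇒  CG² = 2880/7×(-1/24)² = 5/7
CG = −√(5/7) = -0.845154

-0.845154  (= −√(5/7))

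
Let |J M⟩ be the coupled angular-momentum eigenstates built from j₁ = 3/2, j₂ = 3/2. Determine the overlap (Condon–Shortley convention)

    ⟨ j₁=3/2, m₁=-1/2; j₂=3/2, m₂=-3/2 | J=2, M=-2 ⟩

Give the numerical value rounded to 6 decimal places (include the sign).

+0.707107  (= +√(1/2))

triangle: 1!*2!*2!/6! = 4/720
(j±m)!: 1!*2!*0!*3!*0!*4! = 288
prefactor² = (2J+1)*Δ*N² = 8
  k=0: +1/(0!*1!*2!*0!*0!*2!) = 1/4
Σ = 1/4  ⇒  CG² = 8*1/4² = 1/2
CG = +√(1/2) = +0.707107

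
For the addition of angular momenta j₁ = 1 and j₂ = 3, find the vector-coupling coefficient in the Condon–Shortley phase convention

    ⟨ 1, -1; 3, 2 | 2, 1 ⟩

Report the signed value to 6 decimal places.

j₁+j₂−J=2  J+j₁−j₂=0  J−j₁+j₂=4  j₁+j₂+J+1=7
(j₁±m₁, j₂±m₂, J±M) = (0,2,5,1,3,1)
P² = 480/7
sum k=2..2:
  [2] +1/12 = 1/12
S = 1/12
C² = P²·S² = 10/21 ; C = +0.690066

+0.690066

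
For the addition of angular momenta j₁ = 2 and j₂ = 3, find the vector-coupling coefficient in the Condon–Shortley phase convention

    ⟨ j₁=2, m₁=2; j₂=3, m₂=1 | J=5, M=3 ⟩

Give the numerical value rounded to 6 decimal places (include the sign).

+0.577350  (= +√(1/3))

√[11·0!4!6!/11! · 4!0!4!2!8!2!] = √(442368)
  +(−1)^0/∏(0,0,0,4,4,2)! = 1/1152  (running 1/1152)
⟨..|..⟩ = √(442368)·(1/1152) = +0.577350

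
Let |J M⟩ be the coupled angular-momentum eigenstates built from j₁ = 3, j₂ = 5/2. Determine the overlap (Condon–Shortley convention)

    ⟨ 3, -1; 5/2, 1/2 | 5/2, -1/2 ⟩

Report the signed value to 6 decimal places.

j₁+j₂−J=3  J+j₁−j₂=3  J−j₁+j₂=2  j₁+j₂+J+1=9
(j₁±m₁, j₂±m₂, J±M) = (2,4,3,2,2,3)
P² = 288/35
sum k=1..3:
  [1] −1/24 = -1/24
  [2] +1/4 = 1/4
  [3] −1/24 = -1/24
S = 1/6
C² = P²·S² = 8/35 ; C = +0.478091

+√(8/35) = +0.478091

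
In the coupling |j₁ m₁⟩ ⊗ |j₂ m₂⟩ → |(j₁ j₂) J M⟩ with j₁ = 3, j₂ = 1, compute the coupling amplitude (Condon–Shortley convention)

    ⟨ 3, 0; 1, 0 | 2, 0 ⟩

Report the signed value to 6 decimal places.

triangle: 2!·4!·0!/7! = 48/5040
(j±m)!: 3!·3!·1!·1!·2!·2! = 144
prefactor² = (2J+1)·Δ·N² = 48/7
  k=1: −1/(1!·1!·2!·0!·2!·0!) = -1/4
Σ = -1/4  ⇒  CG² = 48/7·(-1/4)² = 3/7
CG = −√(3/7) = -0.654654

-0.654654  (= −√(3/7))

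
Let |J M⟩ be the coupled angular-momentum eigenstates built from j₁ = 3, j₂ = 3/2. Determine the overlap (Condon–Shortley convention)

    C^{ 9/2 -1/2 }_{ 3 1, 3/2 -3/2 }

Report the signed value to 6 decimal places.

triangle: 0!·6!·3!/10! = 4320/3628800
(j±m)!: 4!·2!·0!·3!·4!·5! = 829440
prefactor² = (2J+1)·Δ·N² = 69120/7
  k=0: +1/(0!·0!·2!·0!·4!·3!) = 1/288
Σ = 1/288  ⇒  CG² = 69120/7·1/288² = 5/42
CG = +√(5/42) = +0.345033

+√(5/42) ≈ +0.345033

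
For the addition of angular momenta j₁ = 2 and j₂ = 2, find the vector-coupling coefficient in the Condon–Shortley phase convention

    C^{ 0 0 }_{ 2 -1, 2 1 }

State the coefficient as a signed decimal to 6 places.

triangle: 4!·0!·0!/5! = 24/120
(j±m)!: 1!·3!·3!·1!·0!·0! = 36
prefactor² = (2J+1)·Δ·N² = 36/5
  k=3: −1/(3!·1!·0!·0!·0!·0!) = -1/6
Σ = -1/6  ⇒  CG² = 36/5·(-1/6)² = 1/5
CG = −√(1/5) = -0.447214

−√(1/5) ≈ -0.447214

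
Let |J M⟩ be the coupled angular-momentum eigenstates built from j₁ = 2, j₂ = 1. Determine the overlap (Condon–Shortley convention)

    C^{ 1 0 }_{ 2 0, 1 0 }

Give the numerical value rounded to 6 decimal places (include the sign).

j₁+j₂−J=2  J+j₁−j₂=2  J−j₁+j₂=0  j₁+j₂+J+1=5
(j₁±m₁, j₂±m₂, J±M) = (2,2,1,1,1,1)
P² = 2/5
sum k=1..1:
  [1] −1/1 = -1
S = -1
C² = P²·S² = 2/5 ; C = -0.632456

−√(2/5) ≈ -0.632456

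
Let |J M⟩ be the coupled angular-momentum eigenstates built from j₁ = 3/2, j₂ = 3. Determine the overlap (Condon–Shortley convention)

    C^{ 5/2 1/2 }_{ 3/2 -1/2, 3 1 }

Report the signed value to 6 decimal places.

-0.119523

triangle: 2!·1!·4!/8! = 48/40320
(j±m)!: 1!·2!·4!·2!·3!·2! = 1152
prefactor² = (2J+1)·Δ·N² = 288/35
  k=1: −1/(1!·1!·1!·3!·0!·1!) = -1/6
  k=2: +1/(2!·0!·0!·2!·1!·2!) = 1/8
Σ = -1/24  ⇒  CG² = 288/35·(-1/24)² = 1/70
CG = −√(1/70) = -0.119523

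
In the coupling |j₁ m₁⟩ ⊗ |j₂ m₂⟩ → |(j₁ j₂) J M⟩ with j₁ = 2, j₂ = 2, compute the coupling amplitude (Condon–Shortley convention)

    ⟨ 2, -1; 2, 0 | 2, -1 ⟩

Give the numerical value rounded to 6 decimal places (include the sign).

-0.267261  (= −√(1/14))

√[5·2!2!2!/7! · 1!3!2!2!1!3!] = √(8/7)
  +(−1)^1/∏(1,1,2,1,0,1)! = -1/2  (running -1/2)
  +(−1)^2/∏(2,0,1,0,1,2)! = 1/4  (running -1/4)
⟨..|..⟩ = √(8/7)·(-1/4) = -0.267261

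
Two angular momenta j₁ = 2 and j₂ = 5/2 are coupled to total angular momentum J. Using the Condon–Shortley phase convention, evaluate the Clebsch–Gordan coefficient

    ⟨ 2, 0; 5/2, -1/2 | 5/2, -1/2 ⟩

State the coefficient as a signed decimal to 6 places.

-0.478091  (= −√(8/35))

triangle: 2!×2!×3!/8! = 24/40320
(j±m)!: 2!×2!×2!×3!×2!×3! = 576
prefactor² = (2J+1)×Δ×N² = 72/35
  k=0: +1/(0!×2!×2!×2!×0!×1!) = 1/8
  k=1: −1/(1!×1!×1!×1!×1!×2!) = -1/2
  k=2: +1/(2!×0!×0!×0!×2!×3!) = 1/24
Σ = -1/3  ⇒  CG² = 72/35×(-1/3)² = 8/35
CG = −√(8/35) = -0.478091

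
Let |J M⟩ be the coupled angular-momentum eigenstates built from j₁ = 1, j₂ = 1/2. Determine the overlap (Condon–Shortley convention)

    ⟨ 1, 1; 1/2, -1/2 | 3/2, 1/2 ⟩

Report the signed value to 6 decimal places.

+√(1/3) ≈ +0.577350

j₁+j₂−J=0  J+j₁−j₂=2  J−j₁+j₂=1  j₁+j₂+J+1=4
(j₁±m₁, j₂±m₂, J±M) = (2,0,0,1,2,1)
P² = 4/3
sum k=0..0:
  [0] +1/2 = 1/2
S = 1/2
C² = P²·S² = 1/3 ; C = +0.577350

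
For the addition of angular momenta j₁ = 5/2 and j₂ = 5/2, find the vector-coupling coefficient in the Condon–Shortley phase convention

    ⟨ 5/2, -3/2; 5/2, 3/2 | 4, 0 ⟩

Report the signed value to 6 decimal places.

j₁+j₂−J=1  J+j₁−j₂=4  J−j₁+j₂=4  j₁+j₂+J+1=10
(j₁±m₁, j₂±m₂, J±M) = (1,4,4,1,4,4)
P² = 82944/175
sum k=0..1:
  [0] +1/576 = 1/576
  [1] −1/36 = -1/36
S = -5/192
C² = P²·S² = 9/28 ; C = -0.566947

−√(9/28) = -0.566947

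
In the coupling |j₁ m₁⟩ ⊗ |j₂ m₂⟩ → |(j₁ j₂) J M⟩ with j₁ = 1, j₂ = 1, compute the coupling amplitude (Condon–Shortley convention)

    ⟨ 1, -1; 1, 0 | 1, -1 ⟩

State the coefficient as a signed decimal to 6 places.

j₁+j₂−J=1  J+j₁−j₂=1  J−j₁+j₂=1  j₁+j₂+J+1=4
(j₁±m₁, j₂±m₂, J±M) = (0,2,1,1,0,2)
P² = 1/2
sum k=1..1:
  [1] −1/1 = -1
S = -1
C² = P²·S² = 1/2 ; C = -0.707107

−√(1/2) = -0.707107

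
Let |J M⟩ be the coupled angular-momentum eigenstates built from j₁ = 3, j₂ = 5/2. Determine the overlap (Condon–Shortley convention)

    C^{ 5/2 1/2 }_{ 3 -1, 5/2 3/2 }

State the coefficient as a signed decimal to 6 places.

j₁+j₂−J=3  J+j₁−j₂=3  J−j₁+j₂=2  j₁+j₂+J+1=9
(j₁±m₁, j₂±m₂, J±M) = (2,4,4,1,3,2)
P² = 576/35
sum k=2..3:
  [2] +1/8 = 1/8
  [3] −1/12 = -1/12
S = 1/24
C² = P²·S² = 1/35 ; C = +0.169031

+0.169031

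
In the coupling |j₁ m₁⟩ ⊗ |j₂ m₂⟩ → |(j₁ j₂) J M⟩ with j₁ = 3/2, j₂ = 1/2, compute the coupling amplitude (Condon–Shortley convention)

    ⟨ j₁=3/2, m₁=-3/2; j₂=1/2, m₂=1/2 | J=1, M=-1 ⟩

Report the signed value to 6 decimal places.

√[3·1!2!0!/4! · 0!3!1!0!0!2!] = √(3)
  +(−1)^1/∏(1,0,2,0,0,0)! = -1/2  (running -1/2)
⟨..|..⟩ = √(3)·(-1/2) = -0.866025

-0.866025  (= −√(3/4))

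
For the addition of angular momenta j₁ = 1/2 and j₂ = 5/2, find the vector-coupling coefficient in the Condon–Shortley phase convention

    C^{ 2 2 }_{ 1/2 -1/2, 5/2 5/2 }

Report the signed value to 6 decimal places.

-0.912871  (= −√(5/6))

√[5·1!0!4!/6! · 0!1!5!0!4!0!] = √(480)
  +(−1)^1/∏(1,0,0,4,0,0)! = -1/24  (running -1/24)
⟨..|..⟩ = √(480)·(-1/24) = -0.912871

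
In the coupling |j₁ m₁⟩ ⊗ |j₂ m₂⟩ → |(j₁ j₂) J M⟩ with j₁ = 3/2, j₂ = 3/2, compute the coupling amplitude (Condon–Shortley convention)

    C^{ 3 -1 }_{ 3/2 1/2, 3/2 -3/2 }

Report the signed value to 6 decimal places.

+√(1/5) ≈ +0.447214

triangle: 0!×3!×3!/7! = 36/5040
(j±m)!: 2!×1!×0!×3!×2!×4! = 576
prefactor² = (2J+1)×Δ×N² = 144/5
  k=0: +1/(0!×0!×1!×0!×2!×3!) = 1/12
Σ = 1/12  ⇒  CG² = 144/5×1/12² = 1/5
CG = +√(1/5) = +0.447214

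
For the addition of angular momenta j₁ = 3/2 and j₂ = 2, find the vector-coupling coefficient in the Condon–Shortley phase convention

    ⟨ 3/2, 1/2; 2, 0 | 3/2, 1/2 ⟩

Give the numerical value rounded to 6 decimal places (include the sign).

-0.447214  (= −√(1/5))

j₁+j₂−J=2  J+j₁−j₂=1  J−j₁+j₂=2  j₁+j₂+J+1=6
(j₁±m₁, j₂±m₂, J±M) = (2,1,2,2,2,1)
P² = 16/45
sum k=0..1:
  [0] +1/4 = 1/4
  [1] −1/1 = -1
S = -3/4
C² = P²·S² = 1/5 ; C = -0.447214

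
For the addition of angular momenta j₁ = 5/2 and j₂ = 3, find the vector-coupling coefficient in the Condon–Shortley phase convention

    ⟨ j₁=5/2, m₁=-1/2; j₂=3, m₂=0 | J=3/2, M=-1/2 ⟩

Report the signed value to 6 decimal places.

j₁+j₂−J=4  J+j₁−j₂=1  J−j₁+j₂=2  j₁+j₂+J+1=8
(j₁±m₁, j₂±m₂, J±M) = (2,3,3,3,1,2)
P² = 144/35
sum k=2..3:
  [2] +1/4 = 1/4
  [3] −1/12 = -1/12
S = 1/6
C² = P²·S² = 4/35 ; C = +0.338062

+√(4/35) ≈ +0.338062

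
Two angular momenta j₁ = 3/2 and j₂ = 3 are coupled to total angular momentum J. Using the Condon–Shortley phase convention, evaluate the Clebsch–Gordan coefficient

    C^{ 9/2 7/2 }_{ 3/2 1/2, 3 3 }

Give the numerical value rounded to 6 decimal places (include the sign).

+√(1/3) ≈ +0.577350

j₁+j₂−J=0  J+j₁−j₂=3  J−j₁+j₂=6  j₁+j₂+J+1=10
(j₁±m₁, j₂±m₂, J±M) = (2,1,6,0,8,1)
P² = 691200
sum k=0..0:
  [0] +1/1440 = 1/1440
S = 1/1440
C² = P²·S² = 1/3 ; C = +0.577350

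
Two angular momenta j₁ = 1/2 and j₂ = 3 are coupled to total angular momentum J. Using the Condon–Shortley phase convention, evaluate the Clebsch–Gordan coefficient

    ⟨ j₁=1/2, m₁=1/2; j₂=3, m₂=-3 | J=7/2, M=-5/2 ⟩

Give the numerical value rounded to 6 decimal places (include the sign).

+√(1/7) ≈ +0.377964

j₁+j₂−J=0  J+j₁−j₂=1  J−j₁+j₂=6  j₁+j₂+J+1=8
(j₁±m₁, j₂±m₂, J±M) = (1,0,0,6,1,6)
P² = 518400/7
sum k=0..0:
  [0] +1/720 = 1/720
S = 1/720
C² = P²·S² = 1/7 ; C = +0.377964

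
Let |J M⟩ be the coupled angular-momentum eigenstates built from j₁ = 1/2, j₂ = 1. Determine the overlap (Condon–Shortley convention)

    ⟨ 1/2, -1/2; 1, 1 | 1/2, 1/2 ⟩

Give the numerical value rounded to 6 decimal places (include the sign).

−√(2/3) = -0.816497

triangle: 1!*0!*1!/3! = 1/6
(j±m)!: 0!*1!*2!*0!*1!*0! = 2
prefactor² = (2J+1)*Δ*N² = 2/3
  k=1: −1/(1!*0!*0!*1!*0!*0!) = -1
Σ = -1  ⇒  CG² = 2/3*(-1)² = 2/3
CG = −√(2/3) = -0.816497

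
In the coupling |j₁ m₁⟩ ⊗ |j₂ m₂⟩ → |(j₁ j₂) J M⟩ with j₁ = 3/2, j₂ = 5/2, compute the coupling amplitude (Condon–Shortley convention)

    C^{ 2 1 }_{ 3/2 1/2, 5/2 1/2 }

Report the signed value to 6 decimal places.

-0.545545

√[5·2!1!3!/7! · 2!1!3!2!3!1!] = √(12/7)
  +(−1)^0/∏(0,2,1,3,0,0)! = 1/12  (running 1/12)
  +(−1)^1/∏(1,1,0,2,1,1)! = -1/2  (running -5/12)
⟨..|..⟩ = √(12/7)·(-5/12) = -0.545545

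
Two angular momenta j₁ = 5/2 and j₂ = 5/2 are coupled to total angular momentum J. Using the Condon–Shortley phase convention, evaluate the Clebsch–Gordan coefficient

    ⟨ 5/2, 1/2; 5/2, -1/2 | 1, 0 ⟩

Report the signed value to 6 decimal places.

+0.119523

√[3·4!1!1!/7! · 3!2!2!3!1!1!] = √(72/35)
  +(−1)^1/∏(1,3,1,1,0,0)! = -1/6  (running -1/6)
  +(−1)^2/∏(2,2,0,0,1,1)! = 1/4  (running 1/12)
⟨..|..⟩ = √(72/35)·(1/12) = +0.119523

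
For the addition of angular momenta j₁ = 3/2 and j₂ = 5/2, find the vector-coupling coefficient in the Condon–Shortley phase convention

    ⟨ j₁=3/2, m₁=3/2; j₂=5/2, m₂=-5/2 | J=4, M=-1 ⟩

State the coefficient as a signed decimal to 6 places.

+√(1/56) ≈ +0.133631

triangle: 0!*3!*5!/9! = 720/362880
(j±m)!: 3!*0!*0!*5!*3!*5! = 518400
prefactor² = (2J+1)*Δ*N² = 64800/7
  k=0: +1/(0!*0!*0!*0!*3!*5!) = 1/720
Σ = 1/720  ⇒  CG² = 64800/7*1/720² = 1/56
CG = +√(1/56) = +0.133631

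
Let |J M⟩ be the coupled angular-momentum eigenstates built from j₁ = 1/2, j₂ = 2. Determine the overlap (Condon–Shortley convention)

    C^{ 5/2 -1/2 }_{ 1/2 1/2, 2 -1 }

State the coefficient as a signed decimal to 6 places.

+0.632456

triangle: 0!×1!×4!/6! = 24/720
(j±m)!: 1!×0!×1!×3!×2!×3! = 72
prefactor² = (2J+1)×Δ×N² = 72/5
  k=0: +1/(0!×0!×0!×1!×1!×3!) = 1/6
Σ = 1/6  ⇒  CG² = 72/5×1/6² = 2/5
CG = +√(2/5) = +0.632456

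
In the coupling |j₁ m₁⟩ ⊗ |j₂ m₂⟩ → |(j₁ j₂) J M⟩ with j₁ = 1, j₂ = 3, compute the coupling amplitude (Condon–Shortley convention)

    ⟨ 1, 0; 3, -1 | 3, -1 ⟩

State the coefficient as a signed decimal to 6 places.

j₁+j₂−J=1  J+j₁−j₂=1  J−j₁+j₂=5  j₁+j₂+J+1=8
(j₁±m₁, j₂±m₂, J±M) = (1,1,2,4,2,4)
P² = 48
sum k=0..1:
  [0] +1/12 = 1/12
  [1] −1/24 = -1/24
S = 1/24
C² = P²·S² = 1/12 ; C = +0.288675

+√(1/12) = +0.288675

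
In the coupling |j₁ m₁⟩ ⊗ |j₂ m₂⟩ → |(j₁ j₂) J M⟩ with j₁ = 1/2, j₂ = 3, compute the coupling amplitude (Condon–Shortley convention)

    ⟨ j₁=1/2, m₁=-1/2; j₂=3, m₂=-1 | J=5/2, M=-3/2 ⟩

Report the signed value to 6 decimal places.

triangle: 1!*0!*5!/7! = 120/5040
(j±m)!: 0!*1!*2!*4!*1!*4! = 1152
prefactor² = (2J+1)*Δ*N² = 1152/7
  k=1: −1/(1!*0!*0!*1!*0!*4!) = -1/24
Σ = -1/24  ⇒  CG² = 1152/7*(-1/24)² = 2/7
CG = −√(2/7) = -0.534522

−√(2/7) ≈ -0.534522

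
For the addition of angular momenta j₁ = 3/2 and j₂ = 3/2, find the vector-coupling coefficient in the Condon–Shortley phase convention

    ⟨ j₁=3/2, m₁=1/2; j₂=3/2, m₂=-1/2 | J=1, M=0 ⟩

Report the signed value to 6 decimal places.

√[3·2!1!1!/5! · 2!1!1!2!1!1!] = √(1/5)
  +(−1)^0/∏(0,2,1,1,0,0)! = 1/2  (running 1/2)
  +(−1)^1/∏(1,1,0,0,1,1)! = -1  (running -1/2)
⟨..|..⟩ = √(1/5)·(-1/2) = -0.223607

-0.223607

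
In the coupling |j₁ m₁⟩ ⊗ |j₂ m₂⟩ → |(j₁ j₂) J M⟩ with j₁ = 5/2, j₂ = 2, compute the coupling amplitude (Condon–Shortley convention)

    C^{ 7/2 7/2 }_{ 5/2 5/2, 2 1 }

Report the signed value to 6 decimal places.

+√(5/9) = +0.745356

triangle: 1!*4!*3!/9! = 144/362880
(j±m)!: 5!*0!*3!*1!*7!*0! = 3628800
prefactor² = (2J+1)*Δ*N² = 11520
  k=0: +1/(0!*1!*0!*3!*4!*0!) = 1/144
Σ = 1/144  ⇒  CG² = 11520*1/144² = 5/9
CG = +√(5/9) = +0.745356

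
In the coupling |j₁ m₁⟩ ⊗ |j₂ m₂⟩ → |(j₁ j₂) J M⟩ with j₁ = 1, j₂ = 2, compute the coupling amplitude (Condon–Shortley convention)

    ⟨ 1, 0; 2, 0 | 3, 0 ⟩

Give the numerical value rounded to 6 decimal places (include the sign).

+√(3/5) ≈ +0.774597

√[7·0!2!4!/7! · 1!1!2!2!3!3!] = √(48/5)
  +(−1)^0/∏(0,0,1,2,1,2)! = 1/4  (running 1/4)
⟨..|..⟩ = √(48/5)·(1/4) = +0.774597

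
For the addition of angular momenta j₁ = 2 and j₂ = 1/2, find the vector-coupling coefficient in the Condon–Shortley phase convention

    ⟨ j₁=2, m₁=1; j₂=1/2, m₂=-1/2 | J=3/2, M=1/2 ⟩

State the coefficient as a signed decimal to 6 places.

+√(3/5) ≈ +0.774597

j₁+j₂−J=1  J+j₁−j₂=3  J−j₁+j₂=0  j₁+j₂+J+1=5
(j₁±m₁, j₂±m₂, J±M) = (3,1,0,1,2,1)
P² = 12/5
sum k=0..0:
  [0] +1/2 = 1/2
S = 1/2
C² = P²·S² = 3/5 ; C = +0.774597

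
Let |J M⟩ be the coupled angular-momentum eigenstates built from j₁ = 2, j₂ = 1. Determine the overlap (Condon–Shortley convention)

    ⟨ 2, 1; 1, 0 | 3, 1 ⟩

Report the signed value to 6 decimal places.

+√(8/15) = +0.730297

√[7·0!4!2!/7! · 3!1!1!1!4!2!] = √(96/5)
  +(−1)^0/∏(0,0,1,1,3,1)! = 1/6  (running 1/6)
⟨..|..⟩ = √(96/5)·(1/6) = +0.730297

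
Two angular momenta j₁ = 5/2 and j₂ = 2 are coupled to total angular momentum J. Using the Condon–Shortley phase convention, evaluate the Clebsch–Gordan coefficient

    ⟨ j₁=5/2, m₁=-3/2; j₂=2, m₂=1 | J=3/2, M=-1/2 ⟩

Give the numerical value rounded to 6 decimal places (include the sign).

j₁+j₂−J=3  J+j₁−j₂=2  J−j₁+j₂=1  j₁+j₂+J+1=7
(j₁±m₁, j₂±m₂, J±M) = (1,4,3,1,1,2)
P² = 96/35
sum k=2..3:
  [2] +1/4 = 1/4
  [3] −1/6 = -1/6
S = 1/12
C² = P²·S² = 2/105 ; C = +0.138013

+√(2/105) = +0.138013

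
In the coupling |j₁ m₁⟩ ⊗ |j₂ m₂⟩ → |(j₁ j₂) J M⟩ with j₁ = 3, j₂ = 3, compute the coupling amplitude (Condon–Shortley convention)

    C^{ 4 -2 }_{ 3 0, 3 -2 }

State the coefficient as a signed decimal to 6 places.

j₁+j₂−J=2  J+j₁−j₂=4  J−j₁+j₂=4  j₁+j₂+J+1=11
(j₁±m₁, j₂±m₂, J±M) = (3,3,1,5,2,6)
P² = 124416/77
sum k=0..1:
  [0] +1/72 = 1/72
  [1] −1/96 = -1/96
S = 1/288
C² = P²·S² = 3/154 ; C = +0.139573

+0.139573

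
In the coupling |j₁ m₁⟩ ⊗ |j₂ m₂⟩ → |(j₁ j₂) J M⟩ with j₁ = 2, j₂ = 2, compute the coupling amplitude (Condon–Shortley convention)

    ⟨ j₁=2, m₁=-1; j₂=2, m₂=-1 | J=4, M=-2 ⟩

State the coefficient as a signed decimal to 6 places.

√[9·0!4!4!/9! · 1!3!1!3!2!6!] = √(5184/7)
  +(−1)^0/∏(0,0,3,1,1,3)! = 1/36  (running 1/36)
⟨..|..⟩ = √(5184/7)·(1/36) = +0.755929

+√(4/7) = +0.755929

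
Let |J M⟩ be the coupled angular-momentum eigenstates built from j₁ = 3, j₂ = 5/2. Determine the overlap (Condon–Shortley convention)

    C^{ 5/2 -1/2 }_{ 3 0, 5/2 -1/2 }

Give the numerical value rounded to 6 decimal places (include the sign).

triangle: 3!*3!*2!/9! = 72/362880
(j±m)!: 3!*3!*2!*3!*2!*3! = 5184
prefactor² = (2J+1)*Δ*N² = 216/35
  k=0: +1/(0!*3!*3!*2!*0!*0!) = 1/72
  k=1: −1/(1!*2!*2!*1!*1!*1!) = -1/4
  k=2: +1/(2!*1!*1!*0!*2!*2!) = 1/8
Σ = -1/9  ⇒  CG² = 216/35*(-1/9)² = 8/105
CG = −√(8/105) = -0.276026

−√(8/105) = -0.276026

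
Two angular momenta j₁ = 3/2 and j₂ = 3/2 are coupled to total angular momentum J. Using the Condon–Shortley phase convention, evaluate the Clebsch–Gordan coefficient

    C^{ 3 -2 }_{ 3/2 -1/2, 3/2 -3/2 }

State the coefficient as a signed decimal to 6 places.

+√(1/2) = +0.707107

√[7·0!3!3!/7! · 1!2!0!3!1!5!] = √(72)
  +(−1)^0/∏(0,0,2,0,1,3)! = 1/12  (running 1/12)
⟨..|..⟩ = √(72)·(1/12) = +0.707107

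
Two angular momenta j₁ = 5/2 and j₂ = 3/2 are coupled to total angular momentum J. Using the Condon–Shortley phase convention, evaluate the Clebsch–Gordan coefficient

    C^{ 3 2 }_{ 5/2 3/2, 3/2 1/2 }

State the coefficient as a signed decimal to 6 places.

+0.288675

√[7·1!4!2!/8! · 4!1!2!1!5!1!] = √(48)
  +(−1)^0/∏(0,1,1,2,3,0)! = 1/12  (running 1/12)
  +(−1)^1/∏(1,0,0,1,4,1)! = -1/24  (running 1/24)
⟨..|..⟩ = √(48)·(1/24) = +0.288675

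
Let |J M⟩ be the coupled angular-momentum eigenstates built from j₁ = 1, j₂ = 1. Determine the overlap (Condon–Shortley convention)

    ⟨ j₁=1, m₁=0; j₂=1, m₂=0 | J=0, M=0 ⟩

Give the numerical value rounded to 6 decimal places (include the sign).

−√(1/3) ≈ -0.577350

j₁+j₂−J=2  J+j₁−j₂=0  J−j₁+j₂=0  j₁+j₂+J+1=3
(j₁±m₁, j₂±m₂, J±M) = (1,1,1,1,0,0)
P² = 1/3
sum k=1..1:
  [1] −1/1 = -1
S = -1
C² = P²·S² = 1/3 ; C = -0.577350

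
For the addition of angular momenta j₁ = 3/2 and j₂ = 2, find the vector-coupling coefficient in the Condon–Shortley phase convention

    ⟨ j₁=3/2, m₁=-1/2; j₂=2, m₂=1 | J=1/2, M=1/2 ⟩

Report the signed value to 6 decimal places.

+0.547723  (= +√(3/10))

√[2·3!0!1!/5! · 1!2!3!1!1!0!] = √(6/5)
  +(−1)^2/∏(2,1,0,1,0,0)! = 1/2  (running 1/2)
⟨..|..⟩ = √(6/5)·(1/2) = +0.547723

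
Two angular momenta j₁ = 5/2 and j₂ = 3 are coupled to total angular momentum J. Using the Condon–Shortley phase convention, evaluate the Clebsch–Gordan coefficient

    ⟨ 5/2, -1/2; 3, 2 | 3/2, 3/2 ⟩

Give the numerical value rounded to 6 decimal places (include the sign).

−√(2/7) = -0.534522

j₁+j₂−J=4  J+j₁−j₂=1  J−j₁+j₂=2  j₁+j₂+J+1=8
(j₁±m₁, j₂±m₂, J±M) = (2,3,5,1,3,0)
P² = 288/7
sum k=3..3:
  [3] −1/12 = -1/12
S = -1/12
C² = P²·S² = 2/7 ; C = -0.534522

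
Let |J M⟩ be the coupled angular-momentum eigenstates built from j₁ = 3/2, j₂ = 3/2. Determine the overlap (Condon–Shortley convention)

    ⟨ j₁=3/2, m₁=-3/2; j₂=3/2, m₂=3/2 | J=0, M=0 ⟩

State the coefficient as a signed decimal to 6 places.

j₁+j₂−J=3  J+j₁−j₂=0  J−j₁+j₂=0  j₁+j₂+J+1=4
(j₁±m₁, j₂±m₂, J±M) = (0,3,3,0,0,0)
P² = 9
sum k=3..3:
  [3] −1/6 = -1/6
S = -1/6
C² = P²·S² = 1/4 ; C = -0.500000

-0.500000  (= −√(1/4))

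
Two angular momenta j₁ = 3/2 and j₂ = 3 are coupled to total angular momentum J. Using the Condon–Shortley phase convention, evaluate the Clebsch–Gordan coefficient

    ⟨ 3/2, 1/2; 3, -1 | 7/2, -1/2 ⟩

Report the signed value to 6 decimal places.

+0.534522

j₁+j₂−J=1  J+j₁−j₂=2  J−j₁+j₂=5  j₁+j₂+J+1=9
(j₁±m₁, j₂±m₂, J±M) = (2,1,2,4,3,4)
P² = 512/7
sum k=0..1:
  [0] +1/12 = 1/12
  [1] −1/48 = -1/48
S = 1/16
C² = P²·S² = 2/7 ; C = +0.534522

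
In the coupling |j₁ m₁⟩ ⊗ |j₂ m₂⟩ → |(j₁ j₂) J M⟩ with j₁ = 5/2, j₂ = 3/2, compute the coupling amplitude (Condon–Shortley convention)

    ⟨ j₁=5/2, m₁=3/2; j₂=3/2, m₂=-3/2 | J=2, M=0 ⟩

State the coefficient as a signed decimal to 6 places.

√[5·2!3!1!/7! · 4!1!0!3!2!2!] = √(48/7)
  +(−1)^0/∏(0,2,1,0,2,1)! = 1/4  (running 1/4)
⟨..|..⟩ = √(48/7)·(1/4) = +0.654654

+√(3/7) ≈ +0.654654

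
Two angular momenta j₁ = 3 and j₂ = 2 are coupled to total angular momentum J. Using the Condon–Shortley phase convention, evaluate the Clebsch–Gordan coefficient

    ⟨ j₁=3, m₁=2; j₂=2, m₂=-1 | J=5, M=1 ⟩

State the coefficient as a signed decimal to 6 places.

√[11·0!6!4!/11! · 5!1!1!3!6!4!] = √(414720/7)
  +(−1)^0/∏(0,0,1,1,5,3)! = 1/720  (running 1/720)
⟨..|..⟩ = √(414720/7)·(1/720) = +0.338062

+√(4/35) = +0.338062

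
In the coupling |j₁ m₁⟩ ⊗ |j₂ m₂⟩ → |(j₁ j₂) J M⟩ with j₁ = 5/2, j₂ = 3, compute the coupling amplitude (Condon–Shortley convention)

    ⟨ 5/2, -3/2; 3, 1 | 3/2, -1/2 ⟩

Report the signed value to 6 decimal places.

j₁+j₂−J=4  J+j₁−j₂=1  J−j₁+j₂=2  j₁+j₂+J+1=8
(j₁±m₁, j₂±m₂, J±M) = (1,4,4,2,1,2)
P² = 384/35
sum k=3..4:
  [3] −1/6 = -1/6
  [4] +1/48 = 1/48
S = -7/48
C² = P²·S² = 7/30 ; C = -0.483046

−√(7/30) ≈ -0.483046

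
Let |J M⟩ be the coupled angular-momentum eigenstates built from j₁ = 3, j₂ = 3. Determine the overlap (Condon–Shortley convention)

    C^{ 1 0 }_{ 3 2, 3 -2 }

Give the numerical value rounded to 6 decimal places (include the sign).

−√(1/7) = -0.377964

j₁+j₂−J=5  J+j₁−j₂=1  J−j₁+j₂=1  j₁+j₂+J+1=8
(j₁±m₁, j₂±m₂, J±M) = (5,1,1,5,1,1)
P² = 900/7
sum k=0..1:
  [0] +1/120 = 1/120
  [1] −1/24 = -1/24
S = -1/30
C² = P²·S² = 1/7 ; C = -0.377964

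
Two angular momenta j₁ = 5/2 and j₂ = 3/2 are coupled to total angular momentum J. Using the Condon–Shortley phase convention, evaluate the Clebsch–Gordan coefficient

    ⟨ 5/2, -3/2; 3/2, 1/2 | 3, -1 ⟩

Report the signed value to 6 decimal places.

−√(49/120) ≈ -0.639010

√[7·1!4!2!/8! · 1!4!2!1!2!4!] = √(96/5)
  +(−1)^0/∏(0,1,4,2,0,0)! = 1/48  (running 1/48)
  +(−1)^1/∏(1,0,3,1,1,1)! = -1/6  (running -7/48)
⟨..|..⟩ = √(96/5)·(-7/48) = -0.639010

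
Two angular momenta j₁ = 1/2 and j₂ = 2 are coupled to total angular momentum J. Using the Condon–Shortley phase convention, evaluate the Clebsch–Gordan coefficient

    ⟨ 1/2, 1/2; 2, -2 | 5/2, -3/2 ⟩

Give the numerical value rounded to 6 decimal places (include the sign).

√[6·0!1!4!/6! · 1!0!0!4!1!4!] = √(576/5)
  +(−1)^0/∏(0,0,0,0,1,4)! = 1/24  (running 1/24)
⟨..|..⟩ = √(576/5)·(1/24) = +0.447214

+0.447214  (= +√(1/5))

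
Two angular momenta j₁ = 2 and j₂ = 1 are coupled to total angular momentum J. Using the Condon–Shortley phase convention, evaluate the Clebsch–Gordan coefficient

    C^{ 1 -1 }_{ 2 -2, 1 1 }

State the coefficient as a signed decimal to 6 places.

√[3·2!2!0!/5! · 0!4!2!0!0!2!] = √(48/5)
  +(−1)^2/∏(2,0,2,0,0,0)! = 1/4  (running 1/4)
⟨..|..⟩ = √(48/5)·(1/4) = +0.774597

+0.774597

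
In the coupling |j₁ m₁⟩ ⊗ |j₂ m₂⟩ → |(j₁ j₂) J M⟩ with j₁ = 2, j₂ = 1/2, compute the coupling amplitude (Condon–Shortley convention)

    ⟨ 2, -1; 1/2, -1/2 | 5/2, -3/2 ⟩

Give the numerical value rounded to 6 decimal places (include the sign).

+0.894427

j₁+j₂−J=0  J+j₁−j₂=4  J−j₁+j₂=1  j₁+j₂+J+1=6
(j₁±m₁, j₂±m₂, J±M) = (1,3,0,1,1,4)
P² = 144/5
sum k=0..0:
  [0] +1/6 = 1/6
S = 1/6
C² = P²·S² = 4/5 ; C = +0.894427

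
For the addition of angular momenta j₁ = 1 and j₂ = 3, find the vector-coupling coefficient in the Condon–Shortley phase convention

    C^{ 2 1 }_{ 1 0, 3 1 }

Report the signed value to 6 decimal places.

−√(8/21) = -0.617213

j₁+j₂−J=2  J+j₁−j₂=0  J−j₁+j₂=4  j₁+j₂+J+1=7
(j₁±m₁, j₂±m₂, J±M) = (1,1,4,2,3,1)
P² = 96/7
sum k=1..1:
  [1] −1/6 = -1/6
S = -1/6
C² = P²·S² = 8/21 ; C = -0.617213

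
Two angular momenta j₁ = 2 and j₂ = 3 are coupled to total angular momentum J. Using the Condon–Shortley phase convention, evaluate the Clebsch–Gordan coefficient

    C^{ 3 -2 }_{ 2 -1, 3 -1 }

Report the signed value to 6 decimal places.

√[7·2!2!4!/9! · 1!3!2!4!1!5!] = √(64)
  +(−1)^1/∏(1,1,2,1,0,3)! = -1/12  (running -1/12)
  +(−1)^2/∏(2,0,1,0,1,4)! = 1/48  (running -1/16)
⟨..|..⟩ = √(64)·(-1/16) = -0.500000

−√(1/4) ≈ -0.500000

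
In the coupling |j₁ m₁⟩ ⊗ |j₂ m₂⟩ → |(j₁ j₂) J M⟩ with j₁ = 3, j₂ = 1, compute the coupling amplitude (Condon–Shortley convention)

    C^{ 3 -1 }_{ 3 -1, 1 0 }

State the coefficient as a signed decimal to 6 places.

triangle: 1!*5!*1!/8! = 120/40320
(j±m)!: 2!*4!*1!*1!*2!*4! = 2304
prefactor² = (2J+1)*Δ*N² = 48
  k=0: +1/(0!*1!*4!*1!*1!*0!) = 1/24
  k=1: −1/(1!*0!*3!*0!*2!*1!) = -1/12
Σ = -1/24  ⇒  CG² = 48*(-1/24)² = 1/12
CG = −√(1/12) = -0.288675

−√(1/12) = -0.288675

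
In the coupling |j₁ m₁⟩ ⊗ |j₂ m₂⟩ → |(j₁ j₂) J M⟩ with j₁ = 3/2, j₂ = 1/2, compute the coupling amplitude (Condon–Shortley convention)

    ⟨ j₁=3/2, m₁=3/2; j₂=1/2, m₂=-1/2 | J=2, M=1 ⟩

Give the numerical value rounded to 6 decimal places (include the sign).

+√(1/4) = +0.500000

√[5·0!3!1!/5! · 3!0!0!1!3!1!] = √(9)
  +(−1)^0/∏(0,0,0,0,3,1)! = 1/6  (running 1/6)
⟨..|..⟩ = √(9)·(1/6) = +0.500000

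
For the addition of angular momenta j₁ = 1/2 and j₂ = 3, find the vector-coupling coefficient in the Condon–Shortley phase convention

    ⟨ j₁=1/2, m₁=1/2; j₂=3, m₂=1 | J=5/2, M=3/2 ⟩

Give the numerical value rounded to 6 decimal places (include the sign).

+√(2/7) ≈ +0.534522

√[6·1!0!5!/7! · 1!0!4!2!4!1!] = √(1152/7)
  +(−1)^0/∏(0,1,0,4,0,1)! = 1/24  (running 1/24)
⟨..|..⟩ = √(1152/7)·(1/24) = +0.534522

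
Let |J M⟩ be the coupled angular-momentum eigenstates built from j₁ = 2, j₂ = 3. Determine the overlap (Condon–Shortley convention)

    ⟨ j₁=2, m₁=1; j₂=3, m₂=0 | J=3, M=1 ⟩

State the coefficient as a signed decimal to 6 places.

−√(1/30) = -0.182574

√[7·2!2!4!/9! · 3!1!3!3!4!2!] = √(96/5)
  +(−1)^0/∏(0,2,1,3,1,1)! = 1/12  (running 1/12)
  +(−1)^1/∏(1,1,0,2,2,2)! = -1/8  (running -1/24)
⟨..|..⟩ = √(96/5)·(-1/24) = -0.182574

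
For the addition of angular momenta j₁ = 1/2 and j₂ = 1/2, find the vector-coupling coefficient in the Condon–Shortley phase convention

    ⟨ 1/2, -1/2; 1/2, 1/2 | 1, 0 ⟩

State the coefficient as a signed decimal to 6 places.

+0.707107  (= +√(1/2))

triangle: 0!·1!·1!/3! = 1/6
(j±m)!: 0!·1!·1!·0!·1!·1! = 1
prefactor² = (2J+1)·Δ·N² = 1/2
  k=0: +1/(0!·0!·1!·1!·0!·0!) = 1
Σ = 1  ⇒  CG² = 1/2·1² = 1/2
CG = +√(1/2) = +0.707107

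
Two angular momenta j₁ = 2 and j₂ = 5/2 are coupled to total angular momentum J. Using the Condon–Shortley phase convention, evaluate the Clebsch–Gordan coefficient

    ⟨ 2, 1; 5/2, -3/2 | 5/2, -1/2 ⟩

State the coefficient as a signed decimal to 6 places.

+√(6/35) = +0.414039

triangle: 2!×2!×3!/8! = 24/40320
(j±m)!: 3!×1!×1!×4!×2!×3! = 1728
prefactor² = (2J+1)×Δ×N² = 216/35
  k=0: +1/(0!×2!×1!×1!×1!×2!) = 1/4
  k=1: −1/(1!×1!×0!×0!×2!×3!) = -1/12
Σ = 1/6  ⇒  CG² = 216/35×1/6² = 6/35
CG = +√(6/35) = +0.414039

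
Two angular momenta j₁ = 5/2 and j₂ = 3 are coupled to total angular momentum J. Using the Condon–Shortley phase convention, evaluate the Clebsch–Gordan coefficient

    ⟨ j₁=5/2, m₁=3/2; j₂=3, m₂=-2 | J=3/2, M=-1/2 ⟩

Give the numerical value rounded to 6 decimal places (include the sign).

−√(1/21) ≈ -0.218218

√[4·4!1!2!/8! · 4!1!1!5!1!2!] = √(192/7)
  +(−1)^0/∏(0,4,1,1,0,1)! = 1/24  (running 1/24)
  +(−1)^1/∏(1,3,0,0,1,2)! = -1/12  (running -1/24)
⟨..|..⟩ = √(192/7)·(-1/24) = -0.218218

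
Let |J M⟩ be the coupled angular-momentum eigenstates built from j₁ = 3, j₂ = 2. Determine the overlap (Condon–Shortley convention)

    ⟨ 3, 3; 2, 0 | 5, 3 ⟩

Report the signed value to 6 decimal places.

triangle: 0!*6!*4!/11! = 17280/39916800
(j±m)!: 6!*0!*2!*2!*8!*2! = 232243200
prefactor² = (2J+1)*Δ*N² = 1105920
  k=0: +1/(0!*0!*0!*2!*6!*2!) = 1/2880
Σ = 1/2880  ⇒  CG² = 1105920*1/2880² = 2/15
CG = +√(2/15) = +0.365148

+0.365148  (= +√(2/15))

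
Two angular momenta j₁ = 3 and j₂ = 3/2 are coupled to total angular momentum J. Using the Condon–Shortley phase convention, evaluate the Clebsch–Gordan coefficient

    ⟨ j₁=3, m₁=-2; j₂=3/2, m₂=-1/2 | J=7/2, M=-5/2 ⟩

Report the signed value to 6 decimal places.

triangle: 1!*5!*2!/9! = 240/362880
(j±m)!: 1!*5!*1!*2!*1!*6! = 172800
prefactor² = (2J+1)*Δ*N² = 6400/7
  k=0: +1/(0!*1!*5!*1!*0!*1!) = 1/120
  k=1: −1/(1!*0!*4!*0!*1!*2!) = -1/48
Σ = -1/80  ⇒  CG² = 6400/7*(-1/80)² = 1/7
CG = −√(1/7) = -0.377964

−√(1/7) ≈ -0.377964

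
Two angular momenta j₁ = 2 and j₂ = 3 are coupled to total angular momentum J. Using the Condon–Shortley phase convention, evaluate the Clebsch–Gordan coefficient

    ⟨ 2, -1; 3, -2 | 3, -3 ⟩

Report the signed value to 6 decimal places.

−√(5/12) = -0.645497

triangle: 2!·2!·4!/9! = 96/362880
(j±m)!: 1!·3!·1!·5!·0!·6! = 518400
prefactor² = (2J+1)·Δ·N² = 960
  k=1: −1/(1!·1!·2!·0!·0!·4!) = -1/48
Σ = -1/48  ⇒  CG² = 960·(-1/48)² = 5/12
CG = −√(5/12) = -0.645497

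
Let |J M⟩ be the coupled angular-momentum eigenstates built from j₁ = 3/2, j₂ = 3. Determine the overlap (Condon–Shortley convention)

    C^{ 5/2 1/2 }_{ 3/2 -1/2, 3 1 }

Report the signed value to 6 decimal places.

√[6·2!1!4!/8! · 1!2!4!2!3!2!] = √(288/35)
  +(−1)^1/∏(1,1,1,3,0,1)! = -1/6  (running -1/6)
  +(−1)^2/∏(2,0,0,2,1,2)! = 1/8  (running -1/24)
⟨..|..⟩ = √(288/35)·(-1/24) = -0.119523

−√(1/70) = -0.119523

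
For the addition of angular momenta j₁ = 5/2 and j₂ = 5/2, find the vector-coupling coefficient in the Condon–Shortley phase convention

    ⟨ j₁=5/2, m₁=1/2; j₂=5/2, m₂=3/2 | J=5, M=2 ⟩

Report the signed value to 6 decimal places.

j₁+j₂−J=0  J+j₁−j₂=5  J−j₁+j₂=5  j₁+j₂+J+1=11
(j₁±m₁, j₂±m₂, J±M) = (3,2,4,1,7,3)
P² = 34560
sum k=0..0:
  [0] +1/288 = 1/288
S = 1/288
C² = P²·S² = 5/12 ; C = +0.645497

+√(5/12) ≈ +0.645497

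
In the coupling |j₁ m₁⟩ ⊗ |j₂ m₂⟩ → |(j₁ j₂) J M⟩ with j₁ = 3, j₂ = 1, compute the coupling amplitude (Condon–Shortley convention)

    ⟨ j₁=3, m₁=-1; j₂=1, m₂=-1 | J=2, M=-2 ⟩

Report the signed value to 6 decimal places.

+0.218218

triangle: 2!×4!×0!/7! = 48/5040
(j±m)!: 2!×4!×0!×2!×0!×4! = 2304
prefactor² = (2J+1)×Δ×N² = 768/7
  k=0: +1/(0!×2!×4!×0!×0!×0!) = 1/48
Σ = 1/48  ⇒  CG² = 768/7×1/48² = 1/21
CG = +√(1/21) = +0.218218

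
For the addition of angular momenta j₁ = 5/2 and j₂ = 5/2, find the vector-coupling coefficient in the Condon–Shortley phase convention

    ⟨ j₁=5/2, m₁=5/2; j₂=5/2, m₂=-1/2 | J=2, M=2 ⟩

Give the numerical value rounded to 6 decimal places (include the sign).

+0.422577

j₁+j₂−J=3  J+j₁−j₂=2  J−j₁+j₂=2  j₁+j₂+J+1=8
(j₁±m₁, j₂±m₂, J±M) = (5,0,2,3,4,0)
P² = 720/7
sum k=0..0:
  [0] +1/24 = 1/24
S = 1/24
C² = P²·S² = 5/28 ; C = +0.422577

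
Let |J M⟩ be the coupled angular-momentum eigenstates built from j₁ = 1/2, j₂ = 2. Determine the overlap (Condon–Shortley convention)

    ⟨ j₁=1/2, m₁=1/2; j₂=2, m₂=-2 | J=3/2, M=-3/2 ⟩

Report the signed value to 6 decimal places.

+√(4/5) = +0.894427

√[4·1!0!3!/5! · 1!0!0!4!0!3!] = √(144/5)
  +(−1)^0/∏(0,1,0,0,0,3)! = 1/6  (running 1/6)
⟨..|..⟩ = √(144/5)·(1/6) = +0.894427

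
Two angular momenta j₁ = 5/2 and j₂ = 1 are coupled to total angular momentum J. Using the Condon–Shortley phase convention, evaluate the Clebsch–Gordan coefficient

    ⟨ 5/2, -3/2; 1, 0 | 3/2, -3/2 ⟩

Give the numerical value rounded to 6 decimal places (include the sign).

j₁+j₂−J=2  J+j₁−j₂=3  J−j₁+j₂=0  j₁+j₂+J+1=6
(j₁±m₁, j₂±m₂, J±M) = (1,4,1,1,0,3)
P² = 48/5
sum k=1..1:
  [1] −1/6 = -1/6
S = -1/6
C² = P²·S² = 4/15 ; C = -0.516398

-0.516398  (= −√(4/15))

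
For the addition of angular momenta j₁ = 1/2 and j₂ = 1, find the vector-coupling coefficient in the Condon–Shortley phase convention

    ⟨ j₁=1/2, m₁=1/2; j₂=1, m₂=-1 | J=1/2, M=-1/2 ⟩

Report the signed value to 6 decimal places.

triangle: 1!*0!*1!/3! = 1/6
(j±m)!: 1!*0!*0!*2!*0!*1! = 2
prefactor² = (2J+1)*Δ*N² = 2/3
  k=0: +1/(0!*1!*0!*0!*0!*1!) = 1
Σ = 1  ⇒  CG² = 2/3*1² = 2/3
CG = +√(2/3) = +0.816497

+0.816497  (= +√(2/3))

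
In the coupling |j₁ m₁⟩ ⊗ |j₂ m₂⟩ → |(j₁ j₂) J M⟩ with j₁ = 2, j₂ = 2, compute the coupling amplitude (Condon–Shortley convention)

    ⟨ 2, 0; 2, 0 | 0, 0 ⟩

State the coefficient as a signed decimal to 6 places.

triangle: 4!×0!×0!/5! = 24/120
(j±m)!: 2!×2!×2!×2!×0!×0! = 16
prefactor² = (2J+1)×Δ×N² = 16/5
  k=2: +1/(2!×2!×0!×0!×0!×0!) = 1/4
Σ = 1/4  ⇒  CG² = 16/5×1/4² = 1/5
CG = +√(1/5) = +0.447214

+0.447214  (= +√(1/5))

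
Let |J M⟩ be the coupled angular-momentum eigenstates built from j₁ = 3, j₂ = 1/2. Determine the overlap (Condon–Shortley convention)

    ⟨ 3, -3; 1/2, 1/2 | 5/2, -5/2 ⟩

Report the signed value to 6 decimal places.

√[6·1!5!0!/7! · 0!6!1!0!0!5!] = √(86400/7)
  +(−1)^1/∏(1,0,5,0,0,0)! = -1/120  (running -1/120)
⟨..|..⟩ = √(86400/7)·(-1/120) = -0.925820

−√(6/7) ≈ -0.925820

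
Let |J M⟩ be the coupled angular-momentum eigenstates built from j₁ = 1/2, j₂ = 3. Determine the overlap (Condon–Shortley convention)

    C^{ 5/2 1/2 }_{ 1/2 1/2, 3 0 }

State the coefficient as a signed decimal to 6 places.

j₁+j₂−J=1  J+j₁−j₂=0  J−j₁+j₂=5  j₁+j₂+J+1=7
(j₁±m₁, j₂±m₂, J±M) = (1,0,3,3,3,2)
P² = 432/7
sum k=0..0:
  [0] +1/12 = 1/12
S = 1/12
C² = P²·S² = 3/7 ; C = +0.654654

+0.654654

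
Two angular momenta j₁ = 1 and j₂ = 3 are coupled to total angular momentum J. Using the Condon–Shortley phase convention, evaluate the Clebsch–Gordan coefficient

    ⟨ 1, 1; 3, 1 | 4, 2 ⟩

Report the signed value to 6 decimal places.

triangle: 0!*2!*6!/9! = 1440/362880
(j±m)!: 2!*0!*4!*2!*6!*2! = 138240
prefactor² = (2J+1)*Δ*N² = 34560/7
  k=0: +1/(0!*0!*0!*4!*2!*2!) = 1/96
Σ = 1/96  ⇒  CG² = 34560/7*1/96² = 15/28
CG = +√(15/28) = +0.731925

+0.731925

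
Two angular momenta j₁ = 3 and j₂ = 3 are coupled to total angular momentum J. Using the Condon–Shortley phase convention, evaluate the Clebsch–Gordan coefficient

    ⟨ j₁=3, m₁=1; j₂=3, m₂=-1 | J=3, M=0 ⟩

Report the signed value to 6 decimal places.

√[7·3!3!3!/10! · 4!2!2!4!3!3!] = √(864/25)
  +(−1)^0/∏(0,3,2,2,1,1)! = 1/24  (running 1/24)
  +(−1)^1/∏(1,2,1,1,2,2)! = -1/8  (running -1/12)
  +(−1)^2/∏(2,1,0,0,3,3)! = 1/72  (running -5/72)
⟨..|..⟩ = √(864/25)·(-5/72) = -0.408248

-0.408248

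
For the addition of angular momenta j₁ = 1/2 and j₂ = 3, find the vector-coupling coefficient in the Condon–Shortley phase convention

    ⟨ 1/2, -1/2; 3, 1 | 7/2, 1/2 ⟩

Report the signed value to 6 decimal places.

triangle: 0!*1!*6!/8! = 720/40320
(j±m)!: 0!*1!*4!*2!*4!*3! = 6912
prefactor² = (2J+1)*Δ*N² = 6912/7
  k=0: +1/(0!*0!*1!*4!*0!*2!) = 1/48
Σ = 1/48  ⇒  CG² = 6912/7*1/48² = 3/7
CG = +√(3/7) = +0.654654

+0.654654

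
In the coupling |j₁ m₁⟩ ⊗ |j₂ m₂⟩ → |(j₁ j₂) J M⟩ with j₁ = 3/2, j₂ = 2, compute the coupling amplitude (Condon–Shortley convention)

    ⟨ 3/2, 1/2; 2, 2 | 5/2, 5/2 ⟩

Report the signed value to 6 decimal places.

−√(4/7) ≈ -0.755929

triangle: 1!*2!*3!/7! = 12/5040
(j±m)!: 2!*1!*4!*0!*5!*0! = 5760
prefactor² = (2J+1)*Δ*N² = 576/7
  k=1: −1/(1!*0!*0!*3!*2!*0!) = -1/12
Σ = -1/12  ⇒  CG² = 576/7*(-1/12)² = 4/7
CG = −√(4/7) = -0.755929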